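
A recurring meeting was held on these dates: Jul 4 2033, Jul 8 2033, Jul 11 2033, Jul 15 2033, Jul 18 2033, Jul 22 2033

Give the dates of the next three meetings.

The gap pattern 4, 3, 4, 3, 4 repeats every 2 events.
These are the Mondays and Fridays of each week.
Next Monday: Jul 25 2033.
Next Friday: Jul 29 2033.
Next Monday: Aug 1 2033.

Jul 25 2033, Jul 29 2033, Aug 1 2033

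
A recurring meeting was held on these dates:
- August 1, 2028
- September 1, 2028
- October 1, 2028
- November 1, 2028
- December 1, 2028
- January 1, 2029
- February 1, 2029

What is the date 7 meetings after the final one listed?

The day-of-month is always 1 (31, 30, 31, 30, 31, 31 days between events).
So this recurs on the 1st of each month.
March 2029: March 1, 2029.
Next: April 2029 → April 1, 2029.
Next: May 2029 → May 1, 2029.
June 2029: June 1, 2029.
Next: July 2029 → July 1, 2029.
August 2029: August 1, 2029.
September 2029: September 1, 2029.

September 1, 2029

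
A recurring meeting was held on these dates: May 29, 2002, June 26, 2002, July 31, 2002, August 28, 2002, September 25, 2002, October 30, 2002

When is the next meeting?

These are Wednesdays with 28, 35, 28, 28, 35-day gaps.
Each is the final Wednesday of its month — May 29, 2002 is past the 28th, so '4th Wednesday' doesn't fit.
November 2002 ends with Wednesday November 27, 2002.

November 27, 2002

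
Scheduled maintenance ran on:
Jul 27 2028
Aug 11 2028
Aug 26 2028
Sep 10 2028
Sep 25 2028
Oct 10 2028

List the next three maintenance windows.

Gaps between consecutive events: 15, 15, 15, 15, 15 days — a constant 15-day interval.
Oct 10 2028 + 15 days = Oct 25 2028.
Oct 25 2028 + 15 days = Nov 9 2028.
Nov 9 2028 + 15 days = Nov 24 2028.

Oct 25 2028, Nov 9 2028, Nov 24 2028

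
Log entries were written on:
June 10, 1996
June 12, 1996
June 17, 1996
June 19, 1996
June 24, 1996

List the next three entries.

The gap pattern 2, 5, 2, 5 repeats every 2 events.
These are the Mondays and Wednesdays of each week.
Next Wednesday: June 26, 1996.
The following Monday is July 1, 1996.
The following Wednesday is July 3, 1996.

June 26, 1996; July 1, 1996; July 3, 1996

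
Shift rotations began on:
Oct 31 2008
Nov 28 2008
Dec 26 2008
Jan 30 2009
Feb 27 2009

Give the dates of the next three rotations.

Every date is a Friday; gaps 28, 28, 35, 28 days.
Each is the last Friday of its month (at least one falls on the 29th or later, ruling out '4th Friday').
March 2009 ends with Friday Mar 27 2009.
April 2009 ends with Friday Apr 24 2009.
Last Friday of May 2009: May 29 2009.

Mar 27 2009, Apr 24 2009, May 29 2009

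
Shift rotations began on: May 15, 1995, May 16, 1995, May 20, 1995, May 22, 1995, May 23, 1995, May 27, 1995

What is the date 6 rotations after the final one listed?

Every event lands on a Monday or Tuesday or Saturday (gaps cycle 1, 4, 2, 1, 4).
So the schedule is: every Monday, Tuesday and Saturday.
Next Monday: May 29, 1995.
Next Tuesday: May 30, 1995.
The following Saturday is June 3, 1995.
The following Monday is June 5, 1995.
Next Tuesday: June 6, 1995.
The following Saturday is June 10, 1995.

June 10, 1995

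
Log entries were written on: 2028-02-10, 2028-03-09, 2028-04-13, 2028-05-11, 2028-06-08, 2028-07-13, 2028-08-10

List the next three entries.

2028-09-14, 2028-10-12, 2028-11-09

All dates are Thursdays, 28, 35, 28, 28, 35, 28 days apart.
Specifically, the 2nd Thursday of each month.
September 2028 — 2nd Thursday is 2028-09-14.
2nd Thursday of October 2028: 2028-10-12.
2nd Thursday of November 2028: 2028-11-09.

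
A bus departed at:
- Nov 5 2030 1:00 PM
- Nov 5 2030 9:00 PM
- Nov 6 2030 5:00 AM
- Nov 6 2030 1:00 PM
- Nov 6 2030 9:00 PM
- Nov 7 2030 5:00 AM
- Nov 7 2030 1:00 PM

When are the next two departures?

Nov 7 2030 9:00 PM, Nov 8 2030 5:00 AM

Gaps: 8, 8, 8, 8, 8, 8 hours — each event is 8 hours after the previous one.
Nov 7 2030 1:00 PM + 8 h = Nov 7 2030 9:00 PM.
Nov 7 2030 9:00 PM + 8 h = Nov 8 2030 5:00 AM.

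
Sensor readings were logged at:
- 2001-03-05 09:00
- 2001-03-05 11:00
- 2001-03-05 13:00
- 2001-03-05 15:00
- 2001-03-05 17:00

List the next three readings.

Gaps: 2, 2, 2, 2 hours — each event is 2 hours after the previous one.
2001-03-05 17:00 + 2 h = 2001-03-05 19:00.
2001-03-05 19:00 + 2 h = 2001-03-05 21:00.
2001-03-05 21:00 + 2 h = 2001-03-05 23:00.

2001-03-05 19:00, 2001-03-05 21:00, 2001-03-05 23:00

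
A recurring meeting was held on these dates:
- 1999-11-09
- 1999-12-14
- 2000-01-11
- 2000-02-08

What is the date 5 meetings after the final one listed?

2000-07-11

All dates are Tuesdays, 35, 28, 28 days apart.
Specifically, the 2nd Tuesday of each month.
March 2000 — 2nd Tuesday is 2000-03-14.
2nd Tuesday of April 2000: 2000-04-11.
2nd Tuesday of May 2000: 2000-05-09.
June 2000 — 2nd Tuesday is 2000-06-13.
July 2000 — 2nd Tuesday is 2000-07-11.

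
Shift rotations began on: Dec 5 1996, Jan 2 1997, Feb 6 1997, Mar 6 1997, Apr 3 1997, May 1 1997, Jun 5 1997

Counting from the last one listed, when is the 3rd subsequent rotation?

All dates are Thursdays, 28, 35, 28, 28, 28, 35 days apart.
Specifically, the 1st Thursday of each month.
July 1997 — 1st Thursday is Jul 3 1997.
August 1997 — 1st Thursday is Aug 7 1997.
September 1997 — 1st Thursday is Sep 4 1997.

Sep 4 1997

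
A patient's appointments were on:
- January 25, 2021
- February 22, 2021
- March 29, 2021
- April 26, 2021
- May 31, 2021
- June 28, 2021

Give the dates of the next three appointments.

July 26, 2021; August 30, 2021; September 27, 2021

All Mondays; the gaps (28, 35, 28, 35, 28) vary with month length.
This is the last Monday of each month.
Last Monday of July 2021: July 26, 2021.
Last Monday of August 2021: August 30, 2021.
September 2021 ends with Monday September 27, 2021.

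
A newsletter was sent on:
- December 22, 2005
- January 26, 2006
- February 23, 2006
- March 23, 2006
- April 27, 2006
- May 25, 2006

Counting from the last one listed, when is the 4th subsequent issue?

All dates are Thursdays, 35, 28, 28, 35, 28 days apart.
Specifically, the 4th Thursday of each month.
4th Thursday of June 2006: June 22, 2006.
4th Thursday of July 2006: July 27, 2006.
4th Thursday of August 2006: August 24, 2006.
September 2006 — 4th Thursday is September 28, 2006.

September 28, 2006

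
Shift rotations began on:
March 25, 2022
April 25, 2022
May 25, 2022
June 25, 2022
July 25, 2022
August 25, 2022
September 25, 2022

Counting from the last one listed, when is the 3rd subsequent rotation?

December 25, 2022

Each date is the 25th; the gaps (31, 30, 31, 30, 31, 31) track the month lengths.
The rule is the 25th of each month.
Next: October 2022 → October 25, 2022.
Next: November 2022 → November 25, 2022.
Next: December 2022 → December 25, 2022.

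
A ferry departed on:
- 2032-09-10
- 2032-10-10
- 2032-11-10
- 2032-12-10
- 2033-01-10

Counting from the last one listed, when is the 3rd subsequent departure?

Each date is the 10th; the gaps (30, 31, 30, 31) track the month lengths.
The rule is the 10th of each month.
Next: February 2033 → 2033-02-10.
March 2033: 2033-03-10.
April 2033: 2033-04-10.

2033-04-10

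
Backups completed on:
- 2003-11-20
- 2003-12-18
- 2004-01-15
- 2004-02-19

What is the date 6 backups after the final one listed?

Gaps: 28, 28, 35 days — a mix of 28 and 35. Every date is a Thursday.
Each is the 3rd Thursday of its month.
March 2004 — 3rd Thursday is 2004-03-18.
April 2004 — 3rd Thursday is 2004-04-15.
May 2004 — 3rd Thursday is 2004-05-20.
June 2004 — 3rd Thursday is 2004-06-17.
3rd Thursday of July 2004: 2004-07-15.
3rd Thursday of August 2004: 2004-08-19.

2004-08-19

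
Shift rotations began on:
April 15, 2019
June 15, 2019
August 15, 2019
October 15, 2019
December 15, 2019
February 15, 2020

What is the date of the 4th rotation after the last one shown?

Each date is the 15th; the gaps (61, 61, 61, 61, 62) track the month lengths.
The rule is the 15th of every 2 months.
April 2020: April 15, 2020.
Next: June 2020 → June 15, 2020.
Next: August 2020 → August 15, 2020.
October 2020: October 15, 2020.

October 15, 2020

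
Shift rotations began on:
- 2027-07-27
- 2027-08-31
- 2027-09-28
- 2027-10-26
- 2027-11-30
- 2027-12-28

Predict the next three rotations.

Every date is a Tuesday; gaps 35, 28, 28, 35, 28 days.
Each is the last Tuesday of its month (at least one falls on the 29th or later, ruling out '4th Tuesday').
January 2028 ends with Tuesday 2028-01-25.
February 2028 ends with Tuesday 2028-02-29.
Last Tuesday of March 2028: 2028-03-28.

2028-01-25, 2028-02-29, 2028-03-28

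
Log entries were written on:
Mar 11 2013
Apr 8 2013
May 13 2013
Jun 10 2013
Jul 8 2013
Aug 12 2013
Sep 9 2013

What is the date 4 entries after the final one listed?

Jan 13 2014

Gaps: 28, 35, 28, 28, 35, 28 days — a mix of 28 and 35. Every date is a Monday.
Each is the 2nd Monday of its month.
2nd Monday of October 2013: Oct 14 2013.
November 2013 — 2nd Monday is Nov 11 2013.
2nd Monday of December 2013: Dec 9 2013.
2nd Monday of January 2014: Jan 13 2014.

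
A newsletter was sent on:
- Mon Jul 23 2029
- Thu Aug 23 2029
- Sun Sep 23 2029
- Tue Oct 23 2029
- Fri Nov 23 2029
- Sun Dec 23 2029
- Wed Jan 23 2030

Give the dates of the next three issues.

Gaps: 31, 31, 30, 31, 30, 31 days — not constant. Every event is on the 23rd of the month.
Pattern: the 23rd of each month.
February 2030: Sat Feb 23 2030.
March 2030: Sat Mar 23 2030.
Next: April 2030 → Tue Apr 23 2030.

Sat Feb 23 2030, Sat Mar 23 2030, Tue Apr 23 2030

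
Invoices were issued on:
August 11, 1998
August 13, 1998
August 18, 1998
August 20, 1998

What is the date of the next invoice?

Every event lands on a Tuesday or Thursday (gaps cycle 2, 5, 2).
So the schedule is: every Tuesday and Thursday.
Next Tuesday: August 25, 1998.

August 25, 1998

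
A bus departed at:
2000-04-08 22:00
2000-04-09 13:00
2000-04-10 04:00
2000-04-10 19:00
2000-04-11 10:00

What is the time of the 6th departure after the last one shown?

2000-04-15 04:00

Spacing: 15, 15, 15, 15 h — constant 15 h.
2000-04-11 10:00 + 15 h = 2000-04-12 01:00.
2000-04-12 01:00 + 15 h = 2000-04-12 16:00.
2000-04-12 16:00 + 15 h = 2000-04-13 07:00.
2000-04-13 07:00 + 15 h = 2000-04-13 22:00.
2000-04-13 22:00 + 15 h = 2000-04-14 13:00.
2000-04-14 13:00 + 15 h = 2000-04-15 04:00.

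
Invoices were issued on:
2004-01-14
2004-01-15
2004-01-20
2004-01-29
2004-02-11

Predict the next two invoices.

2004-02-28, 2004-03-20

The spacing grows by 4 each time: 1, 5, 9, 13 days.
Next gap: 17 days. 2004-02-11 + 17 days = 2004-02-28.
Next gap: 21 days. 2004-02-28 + 21 days = 2004-03-20.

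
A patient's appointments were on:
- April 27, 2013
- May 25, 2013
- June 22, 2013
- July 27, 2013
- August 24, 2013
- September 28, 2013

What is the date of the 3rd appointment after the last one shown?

All dates are Saturdays, 28, 28, 35, 28, 35 days apart.
Specifically, the 4th Saturday of each month.
October 2013 — 4th Saturday is October 26, 2013.
4th Saturday of November 2013: November 23, 2013.
December 2013 — 4th Saturday is December 28, 2013.

December 28, 2013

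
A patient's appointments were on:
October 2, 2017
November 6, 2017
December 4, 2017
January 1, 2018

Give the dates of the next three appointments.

These are Mondays at 28- or 35-day spacing (35, 28, 28).
The pattern: 1st Monday of the month.
1st Monday of February 2018: February 5, 2018.
March 2018 — 1st Monday is March 5, 2018.
April 2018 — 1st Monday is April 2, 2018.

February 5, 2018; March 5, 2018; April 2, 2018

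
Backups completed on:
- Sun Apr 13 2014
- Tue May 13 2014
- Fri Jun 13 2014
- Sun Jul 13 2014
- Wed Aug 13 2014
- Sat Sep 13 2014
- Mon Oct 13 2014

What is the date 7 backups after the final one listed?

Wed May 13 2015

Gaps: 30, 31, 30, 31, 31, 30 days — not constant. Every event is on the 13th of the month.
Pattern: the 13th of each month.
Next: November 2014 → Thu Nov 13 2014.
December 2014: Sat Dec 13 2014.
January 2015: Tue Jan 13 2015.
Next: February 2015 → Fri Feb 13 2015.
Next: March 2015 → Fri Mar 13 2015.
Next: April 2015 → Mon Apr 13 2015.
May 2015: Wed May 13 2015.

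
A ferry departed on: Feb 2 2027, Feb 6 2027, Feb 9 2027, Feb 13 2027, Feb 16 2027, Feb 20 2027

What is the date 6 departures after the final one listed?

Gaps: 4, 3, 4, 3, 4 days — not constant, but cyclic with period 2.
The events fall on every Tuesday and Saturday.
The following Tuesday is Feb 23 2027.
Next Saturday: Feb 27 2027.
The following Tuesday is Mar 2 2027.
Next Saturday: Mar 6 2027.
Next Tuesday: Mar 9 2027.
Next Saturday: Mar 13 2027.

Mar 13 2027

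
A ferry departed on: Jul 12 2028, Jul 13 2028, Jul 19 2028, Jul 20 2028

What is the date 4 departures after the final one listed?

Aug 3 2028

Every event lands on a Wednesday or Thursday (gaps cycle 1, 6, 1).
So the schedule is: every Wednesday and Thursday.
The following Wednesday is Jul 26 2028.
Next Thursday: Jul 27 2028.
The following Wednesday is Aug 2 2028.
Next Thursday: Aug 3 2028.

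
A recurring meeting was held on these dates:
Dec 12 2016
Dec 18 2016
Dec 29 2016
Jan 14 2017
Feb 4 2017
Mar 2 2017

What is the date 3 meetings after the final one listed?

The spacing grows by 5 each time: 6, 11, 16, 21, 26 days.
Next gap: 31 days. Mar 2 2017 + 31 days = Apr 2 2017.
Next gap: 36 days. Apr 2 2017 + 36 days = May 8 2017.
Next gap: 41 days. May 8 2017 + 41 days = Jun 18 2017.

Jun 18 2017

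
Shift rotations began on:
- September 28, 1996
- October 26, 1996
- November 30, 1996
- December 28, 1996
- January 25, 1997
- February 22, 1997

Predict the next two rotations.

March 29, 1997; April 26, 1997

Every date is a Saturday; gaps 28, 35, 28, 28, 28 days.
Each is the last Saturday of its month (at least one falls on the 29th or later, ruling out '4th Saturday').
Last Saturday of March 1997: March 29, 1997.
April 1997 ends with Saturday April 26, 1997.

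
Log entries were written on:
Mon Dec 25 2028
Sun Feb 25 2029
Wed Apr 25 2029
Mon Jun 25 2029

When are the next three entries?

Sat Aug 25 2029, Thu Oct 25 2029, Tue Dec 25 2029

Each date is the 25th; the gaps (62, 59, 61) track the month lengths.
The rule is the 25th of every 2 months.
Next: August 2029 → Sat Aug 25 2029.
Next: October 2029 → Thu Oct 25 2029.
December 2029: Tue Dec 25 2029.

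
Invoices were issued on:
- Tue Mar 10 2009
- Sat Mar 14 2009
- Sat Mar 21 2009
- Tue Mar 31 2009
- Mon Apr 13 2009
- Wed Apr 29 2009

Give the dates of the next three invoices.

Mon May 18 2009, Tue Jun 9 2009, Sat Jul 4 2009

The spacing grows by 3 each time: 4, 7, 10, 13, 16 days.
Next gap: 19 days. Wed Apr 29 2009 + 19 days = Mon May 18 2009.
Next gap: 22 days. Mon May 18 2009 + 22 days = Tue Jun 9 2009.
Next gap: 25 days. Tue Jun 9 2009 + 25 days = Sat Jul 4 2009.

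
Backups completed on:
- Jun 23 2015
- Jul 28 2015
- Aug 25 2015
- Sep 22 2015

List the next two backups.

Oct 27 2015, Nov 24 2015

All dates are Tuesdays, 35, 28, 28 days apart.
Specifically, the 4th Tuesday of each month.
4th Tuesday of October 2015: Oct 27 2015.
November 2015 — 4th Tuesday is Nov 24 2015.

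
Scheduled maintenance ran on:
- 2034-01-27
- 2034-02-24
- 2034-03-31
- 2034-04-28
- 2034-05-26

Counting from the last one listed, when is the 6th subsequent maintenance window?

2034-11-24

All Fridays; the gaps (28, 35, 28, 28) vary with month length.
This is the last Friday of each month.
Last Friday of June 2034: 2034-06-30.
July 2034 ends with Friday 2034-07-28.
Last Friday of August 2034: 2034-08-25.
September 2034 ends with Friday 2034-09-29.
October 2034 ends with Friday 2034-10-27.
Last Friday of November 2034: 2034-11-24.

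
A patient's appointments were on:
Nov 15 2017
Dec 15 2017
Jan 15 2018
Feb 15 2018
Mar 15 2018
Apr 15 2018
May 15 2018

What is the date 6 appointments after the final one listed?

The day-of-month is always 15 (30, 31, 31, 28, 31, 30 days between events).
So this recurs on the 15th of each month.
Next: June 2018 → Jun 15 2018.
Next: July 2018 → Jul 15 2018.
Next: August 2018 → Aug 15 2018.
Next: September 2018 → Sep 15 2018.
October 2018: Oct 15 2018.
November 2018: Nov 15 2018.

Nov 15 2018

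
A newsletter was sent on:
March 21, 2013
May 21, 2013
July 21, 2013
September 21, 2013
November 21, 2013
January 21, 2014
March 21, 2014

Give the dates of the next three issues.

May 21, 2014; July 21, 2014; September 21, 2014

The day-of-month is always 21 (61, 61, 62, 61, 61, 59 days between events).
So this recurs on the 21st of every 2 months.
May 2014: May 21, 2014.
July 2014: July 21, 2014.
September 2014: September 21, 2014.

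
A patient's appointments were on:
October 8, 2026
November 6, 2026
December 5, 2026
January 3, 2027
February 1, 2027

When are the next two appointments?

March 2, 2027; March 31, 2027

Gaps between consecutive events: 29, 29, 29, 29 days — a constant 29-day interval.
February 1, 2027 + 29 days = March 2, 2027.
March 2, 2027 + 29 days = March 31, 2027.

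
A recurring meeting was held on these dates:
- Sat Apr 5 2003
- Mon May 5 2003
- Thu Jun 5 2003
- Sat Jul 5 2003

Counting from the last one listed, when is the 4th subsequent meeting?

Wed Nov 5 2003

Gaps: 30, 31, 30 days — not constant. Every event is on the 5th of the month.
Pattern: the 5th of each month.
Next: August 2003 → Tue Aug 5 2003.
September 2003: Fri Sep 5 2003.
October 2003: Sun Oct 5 2003.
November 2003: Wed Nov 5 2003.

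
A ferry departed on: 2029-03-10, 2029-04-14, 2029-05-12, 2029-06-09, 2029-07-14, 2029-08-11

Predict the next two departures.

These are Saturdays at 28- or 35-day spacing (35, 28, 28, 35, 28).
The pattern: 2nd Saturday of the month.
September 2029 — 2nd Saturday is 2029-09-08.
October 2029 — 2nd Saturday is 2029-10-13.

2029-09-08, 2029-10-13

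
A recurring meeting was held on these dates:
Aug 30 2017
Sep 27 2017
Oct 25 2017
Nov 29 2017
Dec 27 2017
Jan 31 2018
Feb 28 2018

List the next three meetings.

Mar 28 2018, Apr 25 2018, May 30 2018

All Wednesdays; the gaps (28, 28, 35, 28, 35, 28) vary with month length.
This is the last Wednesday of each month.
March 2018 ends with Wednesday Mar 28 2018.
Last Wednesday of April 2018: Apr 25 2018.
Last Wednesday of May 2018: May 30 2018.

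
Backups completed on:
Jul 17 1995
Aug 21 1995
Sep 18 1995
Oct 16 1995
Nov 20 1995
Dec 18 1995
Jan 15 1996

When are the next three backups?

All dates are Mondays, 35, 28, 28, 35, 28, 28 days apart.
Specifically, the 3rd Monday of each month.
February 1996 — 3rd Monday is Feb 19 1996.
March 1996 — 3rd Monday is Mar 18 1996.
3rd Monday of April 1996: Apr 15 1996.

Feb 19 1996, Mar 18 1996, Apr 15 1996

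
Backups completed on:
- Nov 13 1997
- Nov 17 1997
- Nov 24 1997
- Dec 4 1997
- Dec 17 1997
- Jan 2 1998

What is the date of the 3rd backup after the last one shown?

Mar 9 1998

Gaps: 4, 7, 10, 13, 16 days — each gap is 3 larger than the previous one.
Next gap: 19 days. Jan 2 1998 + 19 days = Jan 21 1998.
Next gap: 22 days. Jan 21 1998 + 22 days = Feb 12 1998.
Next gap: 25 days. Feb 12 1998 + 25 days = Mar 9 1998.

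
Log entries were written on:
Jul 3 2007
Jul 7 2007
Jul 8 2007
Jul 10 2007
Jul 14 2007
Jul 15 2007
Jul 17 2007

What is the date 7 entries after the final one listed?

Gaps: 4, 1, 2, 4, 1, 2 days — not constant, but cyclic with period 3.
The events fall on every Tuesday, Saturday and Sunday.
Next Saturday: Jul 21 2007.
Next Sunday: Jul 22 2007.
The following Tuesday is Jul 24 2007.
The following Saturday is Jul 28 2007.
Next Sunday: Jul 29 2007.
Next Tuesday: Jul 31 2007.
The following Saturday is Aug 4 2007.

Aug 4 2007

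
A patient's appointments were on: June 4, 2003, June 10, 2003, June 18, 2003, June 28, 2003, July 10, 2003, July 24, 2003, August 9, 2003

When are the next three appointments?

The spacing grows by 2 each time: 6, 8, 10, 12, 14, 16 days.
Next gap: 18 days. August 9, 2003 + 18 days = August 27, 2003.
Next gap: 20 days. August 27, 2003 + 20 days = September 16, 2003.
Next gap: 22 days. September 16, 2003 + 22 days = October 8, 2003.

August 27, 2003; September 16, 2003; October 8, 2003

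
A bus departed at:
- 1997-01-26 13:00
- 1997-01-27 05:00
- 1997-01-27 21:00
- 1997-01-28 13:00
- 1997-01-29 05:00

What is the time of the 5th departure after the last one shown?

The interval is a steady 16 hours (16, 16, 16, 16).
1997-01-29 05:00 + 16 h = 1997-01-29 21:00.
1997-01-29 21:00 + 16 h = 1997-01-30 13:00.
1997-01-30 13:00 + 16 h = 1997-01-31 05:00.
1997-01-31 05:00 + 16 h = 1997-01-31 21:00.
1997-01-31 21:00 + 16 h = 1997-02-01 13:00.

1997-02-01 13:00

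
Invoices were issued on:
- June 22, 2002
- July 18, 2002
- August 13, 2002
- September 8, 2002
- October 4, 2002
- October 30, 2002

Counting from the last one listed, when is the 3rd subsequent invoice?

The spacing is 26, 26, 26, 26, 26 days — always 26 days.
October 30, 2002 + 26 days = November 25, 2002.
November 25, 2002 + 26 days = December 21, 2002.
December 21, 2002 + 26 days = January 16, 2003.

January 16, 2003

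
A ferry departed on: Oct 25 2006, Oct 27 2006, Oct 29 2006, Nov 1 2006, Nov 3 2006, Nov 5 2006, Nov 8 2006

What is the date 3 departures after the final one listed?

Every event lands on a Wednesday or Friday or Sunday (gaps cycle 2, 2, 3, 2, 2, 3).
So the schedule is: every Wednesday, Friday and Sunday.
Next Friday: Nov 10 2006.
Next Sunday: Nov 12 2006.
The following Wednesday is Nov 15 2006.

Nov 15 2006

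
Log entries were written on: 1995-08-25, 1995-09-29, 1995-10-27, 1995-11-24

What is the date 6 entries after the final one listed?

1996-05-31

Every date is a Friday; gaps 35, 28, 28 days.
Each is the last Friday of its month (at least one falls on the 29th or later, ruling out '4th Friday').
December 1995 ends with Friday 1995-12-29.
Last Friday of January 1996: 1996-01-26.
February 1996 ends with Friday 1996-02-23.
March 1996 ends with Friday 1996-03-29.
April 1996 ends with Friday 1996-04-26.
May 1996 ends with Friday 1996-05-31.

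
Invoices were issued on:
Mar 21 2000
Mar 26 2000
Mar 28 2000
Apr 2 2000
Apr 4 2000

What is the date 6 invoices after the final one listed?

Every event lands on a Tuesday or Sunday (gaps cycle 5, 2, 5, 2).
So the schedule is: every Tuesday and Sunday.
The following Sunday is Apr 9 2000.
The following Tuesday is Apr 11 2000.
The following Sunday is Apr 16 2000.
The following Tuesday is Apr 18 2000.
The following Sunday is Apr 23 2000.
The following Tuesday is Apr 25 2000.

Apr 25 2000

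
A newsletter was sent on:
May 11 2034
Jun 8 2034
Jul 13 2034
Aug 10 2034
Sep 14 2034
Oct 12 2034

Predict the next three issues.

Nov 9 2034, Dec 14 2034, Jan 11 2035

These are Thursdays at 28- or 35-day spacing (28, 35, 28, 35, 28).
The pattern: 2nd Thursday of the month.
2nd Thursday of November 2034: Nov 9 2034.
2nd Thursday of December 2034: Dec 14 2034.
2nd Thursday of January 2035: Jan 11 2035.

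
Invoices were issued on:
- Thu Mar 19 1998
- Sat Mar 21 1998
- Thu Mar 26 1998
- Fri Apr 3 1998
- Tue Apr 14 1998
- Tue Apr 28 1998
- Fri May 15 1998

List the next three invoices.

Intervals are 2, 5, 8, 11, 14, 17 days — an arithmetic progression with common difference 3.
Next gap: 20 days. Fri May 15 1998 + 20 days = Thu Jun 4 1998.
Next gap: 23 days. Thu Jun 4 1998 + 23 days = Sat Jun 27 1998.
Next gap: 26 days. Sat Jun 27 1998 + 26 days = Thu Jul 23 1998.

Thu Jun 4 1998, Sat Jun 27 1998, Thu Jul 23 1998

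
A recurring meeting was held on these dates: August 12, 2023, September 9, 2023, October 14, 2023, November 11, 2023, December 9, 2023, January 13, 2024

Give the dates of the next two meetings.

These are Saturdays at 28- or 35-day spacing (28, 35, 28, 28, 35).
The pattern: 2nd Saturday of the month.
2nd Saturday of February 2024: February 10, 2024.
2nd Saturday of March 2024: March 9, 2024.

February 10, 2024; March 9, 2024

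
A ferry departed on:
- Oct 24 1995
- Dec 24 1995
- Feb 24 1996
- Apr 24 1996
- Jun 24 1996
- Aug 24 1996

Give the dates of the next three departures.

Each date is the 24th; the gaps (61, 62, 60, 61, 61) track the month lengths.
The rule is the 24th of every 2 months.
October 1996: Oct 24 1996.
Next: December 1996 → Dec 24 1996.
February 1997: Feb 24 1997.

Oct 24 1996, Dec 24 1996, Feb 24 1997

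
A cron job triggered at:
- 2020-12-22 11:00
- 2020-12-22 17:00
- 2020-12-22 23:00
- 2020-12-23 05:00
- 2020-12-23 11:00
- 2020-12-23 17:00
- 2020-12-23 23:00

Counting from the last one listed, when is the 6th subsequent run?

Spacing: 6, 6, 6, 6, 6, 6 h — constant 6 h.
2020-12-23 23:00 + 6 h = 2020-12-24 05:00.
2020-12-24 05:00 + 6 h = 2020-12-24 11:00.
2020-12-24 11:00 + 6 h = 2020-12-24 17:00.
2020-12-24 17:00 + 6 h = 2020-12-24 23:00.
2020-12-24 23:00 + 6 h = 2020-12-25 05:00.
2020-12-25 05:00 + 6 h = 2020-12-25 11:00.

2020-12-25 11:00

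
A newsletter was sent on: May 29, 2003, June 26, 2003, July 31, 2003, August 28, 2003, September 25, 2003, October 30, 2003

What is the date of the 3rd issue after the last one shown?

Every date is a Thursday; gaps 28, 35, 28, 28, 35 days.
Each is the last Thursday of its month (at least one falls on the 29th or later, ruling out '4th Thursday').
Last Thursday of November 2003: November 27, 2003.
December 2003 ends with Thursday December 25, 2003.
January 2004 ends with Thursday January 29, 2004.

January 29, 2004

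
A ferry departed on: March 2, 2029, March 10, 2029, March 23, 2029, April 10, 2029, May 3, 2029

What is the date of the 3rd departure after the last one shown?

Gaps: 8, 13, 18, 23 days — each gap is 5 larger than the previous one.
Next gap: 28 days. May 3, 2029 + 28 days = May 31, 2029.
Next gap: 33 days. May 31, 2029 + 33 days = July 3, 2029.
Next gap: 38 days. July 3, 2029 + 38 days = August 10, 2029.

August 10, 2029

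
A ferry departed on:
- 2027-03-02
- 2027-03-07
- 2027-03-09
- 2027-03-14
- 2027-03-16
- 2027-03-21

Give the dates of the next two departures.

Gaps: 5, 2, 5, 2, 5 days — not constant, but cyclic with period 2.
The events fall on every Tuesday and Sunday.
Next Tuesday: 2027-03-23.
Next Sunday: 2027-03-28.

2027-03-23, 2027-03-28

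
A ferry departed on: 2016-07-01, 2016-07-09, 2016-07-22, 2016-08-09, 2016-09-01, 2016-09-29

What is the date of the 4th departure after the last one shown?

Gaps: 8, 13, 18, 23, 28 days — each gap is 5 larger than the previous one.
Next gap: 33 days. 2016-09-29 + 33 days = 2016-11-01.
Next gap: 38 days. 2016-11-01 + 38 days = 2016-12-09.
Next gap: 43 days. 2016-12-09 + 43 days = 2017-01-21.
Next gap: 48 days. 2017-01-21 + 48 days = 2017-03-10.

2017-03-10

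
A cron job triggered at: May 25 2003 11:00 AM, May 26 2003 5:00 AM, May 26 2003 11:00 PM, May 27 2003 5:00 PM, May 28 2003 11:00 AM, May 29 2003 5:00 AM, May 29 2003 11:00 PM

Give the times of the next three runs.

Spacing: 18, 18, 18, 18, 18, 18 h — constant 18 h.
May 29 2003 11:00 PM + 18 h = May 30 2003 5:00 PM.
May 30 2003 5:00 PM + 18 h = May 31 2003 11:00 AM.
May 31 2003 11:00 AM + 18 h = Jun 1 2003 5:00 AM.

May 30 2003 5:00 PM, May 31 2003 11:00 AM, Jun 1 2003 5:00 AM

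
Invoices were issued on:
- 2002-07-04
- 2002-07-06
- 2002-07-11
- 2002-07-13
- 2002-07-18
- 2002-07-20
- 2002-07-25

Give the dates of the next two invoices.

The gap pattern 2, 5, 2, 5, 2, 5 repeats every 2 events.
These are the Thursdays and Saturdays of each week.
Next Saturday: 2002-07-27.
The following Thursday is 2002-08-01.

2002-07-27, 2002-08-01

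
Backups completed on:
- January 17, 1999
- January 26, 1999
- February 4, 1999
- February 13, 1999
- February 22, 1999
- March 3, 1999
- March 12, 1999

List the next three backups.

March 21, 1999; March 30, 1999; April 8, 1999

The spacing is 9, 9, 9, 9, 9, 9 days — always 9 days.
March 12, 1999 + 9 days = March 21, 1999.
March 21, 1999 + 9 days = March 30, 1999.
March 30, 1999 + 9 days = April 8, 1999.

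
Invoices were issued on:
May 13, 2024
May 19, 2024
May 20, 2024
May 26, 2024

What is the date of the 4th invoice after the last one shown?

Gaps: 6, 1, 6 days — not constant, but cyclic with period 2.
The events fall on every Monday and Sunday.
Next Monday: May 27, 2024.
Next Sunday: June 2, 2024.
Next Monday: June 3, 2024.
The following Sunday is June 9, 2024.

June 9, 2024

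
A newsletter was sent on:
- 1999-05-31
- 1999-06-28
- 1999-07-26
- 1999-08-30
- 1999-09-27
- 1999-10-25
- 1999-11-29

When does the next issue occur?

1999-12-27

Every date is a Monday; gaps 28, 28, 35, 28, 28, 35 days.
Each is the last Monday of its month (at least one falls on the 29th or later, ruling out '4th Monday').
December 1999 ends with Monday 1999-12-27.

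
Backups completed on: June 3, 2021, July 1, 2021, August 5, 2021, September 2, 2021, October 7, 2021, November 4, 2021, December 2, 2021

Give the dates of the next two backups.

All dates are Thursdays, 28, 35, 28, 35, 28, 28 days apart.
Specifically, the 1st Thursday of each month.
1st Thursday of January 2022: January 6, 2022.
1st Thursday of February 2022: February 3, 2022.

January 6, 2022; February 3, 2022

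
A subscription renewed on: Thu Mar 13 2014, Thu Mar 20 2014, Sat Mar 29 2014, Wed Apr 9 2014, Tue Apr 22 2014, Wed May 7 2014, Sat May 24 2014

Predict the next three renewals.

Gaps: 7, 9, 11, 13, 15, 17 days — each gap is 2 larger than the previous one.
Next gap: 19 days. Sat May 24 2014 + 19 days = Thu Jun 12 2014.
Next gap: 21 days. Thu Jun 12 2014 + 21 days = Thu Jul 3 2014.
Next gap: 23 days. Thu Jul 3 2014 + 23 days = Sat Jul 26 2014.

Thu Jun 12 2014, Thu Jul 3 2014, Sat Jul 26 2014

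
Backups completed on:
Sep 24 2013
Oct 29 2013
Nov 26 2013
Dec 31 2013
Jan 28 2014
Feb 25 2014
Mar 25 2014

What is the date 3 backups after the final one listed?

Jun 24 2014

All Tuesdays; the gaps (35, 28, 35, 28, 28, 28) vary with month length.
This is the last Tuesday of each month.
April 2014 ends with Tuesday Apr 29 2014.
May 2014 ends with Tuesday May 27 2014.
Last Tuesday of June 2014: Jun 24 2014.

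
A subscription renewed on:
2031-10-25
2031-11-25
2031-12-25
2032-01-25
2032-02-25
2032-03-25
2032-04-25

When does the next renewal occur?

Each date is the 25th; the gaps (31, 30, 31, 31, 29, 31) track the month lengths.
The rule is the 25th of each month.
Next: May 2032 → 2032-05-25.

2032-05-25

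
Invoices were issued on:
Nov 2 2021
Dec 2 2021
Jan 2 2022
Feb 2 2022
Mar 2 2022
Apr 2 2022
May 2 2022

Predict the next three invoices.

Jun 2 2022, Jul 2 2022, Aug 2 2022

Gaps: 30, 31, 31, 28, 31, 30 days — not constant. Every event is on the 2nd of the month.
Pattern: the 2nd of each month.
June 2022: Jun 2 2022.
Next: July 2022 → Jul 2 2022.
August 2022: Aug 2 2022.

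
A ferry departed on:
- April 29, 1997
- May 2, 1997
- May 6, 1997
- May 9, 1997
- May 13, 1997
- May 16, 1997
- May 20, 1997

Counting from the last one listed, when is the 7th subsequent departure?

June 13, 1997

Every event lands on a Tuesday or Friday (gaps cycle 3, 4, 3, 4, 3, 4).
So the schedule is: every Tuesday and Friday.
The following Friday is May 23, 1997.
The following Tuesday is May 27, 1997.
The following Friday is May 30, 1997.
Next Tuesday: June 3, 1997.
Next Friday: June 6, 1997.
The following Tuesday is June 10, 1997.
Next Friday: June 13, 1997.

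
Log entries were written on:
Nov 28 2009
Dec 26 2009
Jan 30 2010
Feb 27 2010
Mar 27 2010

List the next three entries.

Every date is a Saturday; gaps 28, 35, 28, 28 days.
Each is the last Saturday of its month (at least one falls on the 29th or later, ruling out '4th Saturday').
April 2010 ends with Saturday Apr 24 2010.
Last Saturday of May 2010: May 29 2010.
Last Saturday of June 2010: Jun 26 2010.

Apr 24 2010, May 29 2010, Jun 26 2010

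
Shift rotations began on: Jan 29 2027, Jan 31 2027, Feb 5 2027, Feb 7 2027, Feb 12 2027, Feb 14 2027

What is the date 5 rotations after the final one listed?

The gap pattern 2, 5, 2, 5, 2 repeats every 2 events.
These are the Fridays and Sundays of each week.
The following Friday is Feb 19 2027.
The following Sunday is Feb 21 2027.
The following Friday is Feb 26 2027.
The following Sunday is Feb 28 2027.
The following Friday is Mar 5 2027.

Mar 5 2027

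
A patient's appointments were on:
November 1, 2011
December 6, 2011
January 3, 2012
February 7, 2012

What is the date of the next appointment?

March 6, 2012

These are Tuesdays at 28- or 35-day spacing (35, 28, 35).
The pattern: 1st Tuesday of the month.
1st Tuesday of March 2012: March 6, 2012.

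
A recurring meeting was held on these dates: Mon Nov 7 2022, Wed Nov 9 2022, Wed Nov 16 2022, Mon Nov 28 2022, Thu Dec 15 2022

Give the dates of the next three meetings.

Gaps: 2, 7, 12, 17 days — each gap is 5 larger than the previous one.
Next gap: 22 days. Thu Dec 15 2022 + 22 days = Fri Jan 6 2023.
Next gap: 27 days. Fri Jan 6 2023 + 27 days = Thu Feb 2 2023.
Next gap: 32 days. Thu Feb 2 2023 + 32 days = Mon Mar 6 2023.

Fri Jan 6 2023, Thu Feb 2 2023, Mon Mar 6 2023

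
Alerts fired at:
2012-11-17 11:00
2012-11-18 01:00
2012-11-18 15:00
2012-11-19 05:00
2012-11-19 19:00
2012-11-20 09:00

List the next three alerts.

2012-11-20 23:00, 2012-11-21 13:00, 2012-11-22 03:00

Gaps: 14, 14, 14, 14, 14 hours — each event is 14 hours after the previous one.
2012-11-20 09:00 + 14 h = 2012-11-20 23:00.
2012-11-20 23:00 + 14 h = 2012-11-21 13:00.
2012-11-21 13:00 + 14 h = 2012-11-22 03:00.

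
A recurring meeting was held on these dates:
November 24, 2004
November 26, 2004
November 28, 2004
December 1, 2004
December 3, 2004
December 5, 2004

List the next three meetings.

December 8, 2004; December 10, 2004; December 12, 2004

The gap pattern 2, 2, 3, 2, 2 repeats every 3 events.
These are the Wednesdays, Fridays and Sundays of each week.
Next Wednesday: December 8, 2004.
The following Friday is December 10, 2004.
The following Sunday is December 12, 2004.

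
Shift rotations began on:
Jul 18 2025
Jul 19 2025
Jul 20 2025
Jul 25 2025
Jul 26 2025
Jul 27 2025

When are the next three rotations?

Gaps: 1, 1, 5, 1, 1 days — not constant, but cyclic with period 3.
The events fall on every Friday, Saturday and Sunday.
The following Friday is Aug 1 2025.
The following Saturday is Aug 2 2025.
The following Sunday is Aug 3 2025.

Aug 1 2025, Aug 2 2025, Aug 3 2025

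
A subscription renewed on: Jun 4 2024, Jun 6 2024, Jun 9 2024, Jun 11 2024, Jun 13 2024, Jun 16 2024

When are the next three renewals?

Gaps: 2, 3, 2, 2, 3 days — not constant, but cyclic with period 3.
The events fall on every Tuesday, Thursday and Sunday.
Next Tuesday: Jun 18 2024.
The following Thursday is Jun 20 2024.
Next Sunday: Jun 23 2024.

Jun 18 2024, Jun 20 2024, Jun 23 2024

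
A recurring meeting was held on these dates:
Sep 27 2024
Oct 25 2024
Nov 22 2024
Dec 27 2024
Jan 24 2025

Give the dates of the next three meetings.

Feb 28 2025, Mar 28 2025, Apr 25 2025

Gaps: 28, 28, 35, 28 days — a mix of 28 and 35. Every date is a Friday.
Each is the 4th Friday of its month.
4th Friday of February 2025: Feb 28 2025.
March 2025 — 4th Friday is Mar 28 2025.
April 2025 — 4th Friday is Apr 25 2025.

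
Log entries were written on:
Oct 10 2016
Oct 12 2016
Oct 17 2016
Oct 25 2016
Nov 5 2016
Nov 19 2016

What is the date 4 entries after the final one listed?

The spacing grows by 3 each time: 2, 5, 8, 11, 14 days.
Next gap: 17 days. Nov 19 2016 + 17 days = Dec 6 2016.
Next gap: 20 days. Dec 6 2016 + 20 days = Dec 26 2016.
Next gap: 23 days. Dec 26 2016 + 23 days = Jan 18 2017.
Next gap: 26 days. Jan 18 2017 + 26 days = Feb 13 2017.

Feb 13 2017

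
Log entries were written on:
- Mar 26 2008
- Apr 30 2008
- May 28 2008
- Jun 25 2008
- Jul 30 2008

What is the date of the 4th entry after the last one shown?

Nov 26 2008

These are Wednesdays with 35, 28, 28, 35-day gaps.
Each is the final Wednesday of its month — Apr 30 2008 is past the 28th, so '4th Wednesday' doesn't fit.
August 2008 ends with Wednesday Aug 27 2008.
Last Wednesday of September 2008: Sep 24 2008.
October 2008 ends with Wednesday Oct 29 2008.
November 2008 ends with Wednesday Nov 26 2008.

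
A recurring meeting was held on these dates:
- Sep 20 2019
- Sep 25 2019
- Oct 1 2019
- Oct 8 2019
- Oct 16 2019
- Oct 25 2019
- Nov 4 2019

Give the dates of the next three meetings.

Intervals are 5, 6, 7, 8, 9, 10 days — an arithmetic progression with common difference 1.
Next gap: 11 days. Nov 4 2019 + 11 days = Nov 15 2019.
Next gap: 12 days. Nov 15 2019 + 12 days = Nov 27 2019.
Next gap: 13 days. Nov 27 2019 + 13 days = Dec 10 2019.

Nov 15 2019, Nov 27 2019, Dec 10 2019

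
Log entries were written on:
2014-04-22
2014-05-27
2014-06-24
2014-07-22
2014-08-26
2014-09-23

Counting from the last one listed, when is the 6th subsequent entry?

All dates are Tuesdays, 35, 28, 28, 35, 28 days apart.
Specifically, the 4th Tuesday of each month.
4th Tuesday of October 2014: 2014-10-28.
4th Tuesday of November 2014: 2014-11-25.
December 2014 — 4th Tuesday is 2014-12-23.
4th Tuesday of January 2015: 2015-01-27.
February 2015 — 4th Tuesday is 2015-02-24.
4th Tuesday of March 2015: 2015-03-24.

2015-03-24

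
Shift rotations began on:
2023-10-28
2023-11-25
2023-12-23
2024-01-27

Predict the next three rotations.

2024-02-24, 2024-03-23, 2024-04-27

Gaps: 28, 28, 35 days — a mix of 28 and 35. Every date is a Saturday.
Each is the 4th Saturday of its month.
February 2024 — 4th Saturday is 2024-02-24.
4th Saturday of March 2024: 2024-03-23.
April 2024 — 4th Saturday is 2024-04-27.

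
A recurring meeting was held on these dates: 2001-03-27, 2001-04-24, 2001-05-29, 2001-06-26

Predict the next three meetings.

2001-07-31, 2001-08-28, 2001-09-25

All Tuesdays; the gaps (28, 35, 28) vary with month length.
This is the last Tuesday of each month.
Last Tuesday of July 2001: 2001-07-31.
August 2001 ends with Tuesday 2001-08-28.
September 2001 ends with Tuesday 2001-09-25.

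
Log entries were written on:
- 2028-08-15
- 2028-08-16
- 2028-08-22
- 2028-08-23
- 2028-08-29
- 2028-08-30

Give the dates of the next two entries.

Every event lands on a Tuesday or Wednesday (gaps cycle 1, 6, 1, 6, 1).
So the schedule is: every Tuesday and Wednesday.
Next Tuesday: 2028-09-05.
Next Wednesday: 2028-09-06.

2028-09-05, 2028-09-06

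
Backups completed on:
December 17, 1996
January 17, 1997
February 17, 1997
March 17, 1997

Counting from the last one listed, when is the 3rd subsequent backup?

Each date is the 17th; the gaps (31, 31, 28) track the month lengths.
The rule is the 17th of each month.
Next: April 1997 → April 17, 1997.
Next: May 1997 → May 17, 1997.
Next: June 1997 → June 17, 1997.

June 17, 1997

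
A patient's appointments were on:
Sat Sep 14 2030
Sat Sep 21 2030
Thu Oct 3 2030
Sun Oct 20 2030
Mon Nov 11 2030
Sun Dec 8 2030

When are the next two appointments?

Thu Jan 9 2031, Sat Feb 15 2031

The spacing grows by 5 each time: 7, 12, 17, 22, 27 days.
Next gap: 32 days. Sun Dec 8 2030 + 32 days = Thu Jan 9 2031.
Next gap: 37 days. Thu Jan 9 2031 + 37 days = Sat Feb 15 2031.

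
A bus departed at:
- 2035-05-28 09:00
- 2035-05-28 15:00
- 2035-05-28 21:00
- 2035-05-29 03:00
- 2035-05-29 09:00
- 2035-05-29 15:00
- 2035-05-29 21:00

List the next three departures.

2035-05-30 03:00, 2035-05-30 09:00, 2035-05-30 15:00

Gaps: 6, 6, 6, 6, 6, 6 hours — each event is 6 hours after the previous one.
2035-05-29 21:00 + 6 h = 2035-05-30 03:00.
2035-05-30 03:00 + 6 h = 2035-05-30 09:00.
2035-05-30 09:00 + 6 h = 2035-05-30 15:00.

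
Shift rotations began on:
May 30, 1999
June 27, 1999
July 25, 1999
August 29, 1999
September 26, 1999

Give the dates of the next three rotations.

These are Sundays with 28, 28, 35, 28-day gaps.
Each is the final Sunday of its month — May 30, 1999 is past the 28th, so '4th Sunday' doesn't fit.
Last Sunday of October 1999: October 31, 1999.
Last Sunday of November 1999: November 28, 1999.
December 1999 ends with Sunday December 26, 1999.

October 31, 1999; November 28, 1999; December 26, 1999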